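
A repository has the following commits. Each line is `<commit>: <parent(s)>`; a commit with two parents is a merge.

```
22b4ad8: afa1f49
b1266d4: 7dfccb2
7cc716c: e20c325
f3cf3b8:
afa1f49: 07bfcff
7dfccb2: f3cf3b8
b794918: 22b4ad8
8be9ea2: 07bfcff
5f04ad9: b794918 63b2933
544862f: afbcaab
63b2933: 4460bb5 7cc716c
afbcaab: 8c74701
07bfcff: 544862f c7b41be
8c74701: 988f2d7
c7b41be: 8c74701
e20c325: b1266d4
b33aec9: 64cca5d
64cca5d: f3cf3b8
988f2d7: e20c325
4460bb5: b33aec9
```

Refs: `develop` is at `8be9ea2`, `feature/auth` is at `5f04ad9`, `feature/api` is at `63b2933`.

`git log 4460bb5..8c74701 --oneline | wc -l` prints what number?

5

Reachable from 8c74701: {7dfccb2, 8c74701, 988f2d7, b1266d4, e20c325, f3cf3b8}.
Reachable from 4460bb5: {4460bb5, 64cca5d, b33aec9, f3cf3b8}.
In 8c74701's history but not 4460bb5's: {7dfccb2, 8c74701, 988f2d7, b1266d4, e20c325} — 5 commits.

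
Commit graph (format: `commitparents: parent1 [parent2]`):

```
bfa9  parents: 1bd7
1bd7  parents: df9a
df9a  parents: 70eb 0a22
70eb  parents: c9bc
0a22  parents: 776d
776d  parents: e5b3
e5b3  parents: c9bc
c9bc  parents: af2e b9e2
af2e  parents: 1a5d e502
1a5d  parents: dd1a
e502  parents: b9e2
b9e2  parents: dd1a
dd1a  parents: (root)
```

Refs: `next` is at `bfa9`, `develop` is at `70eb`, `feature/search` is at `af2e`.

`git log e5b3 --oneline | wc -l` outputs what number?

7

Walking parent pointers from e5b3: reachable set = {1a5d, af2e, b9e2, c9bc, dd1a, e502, e5b3}.
That is 7 commits.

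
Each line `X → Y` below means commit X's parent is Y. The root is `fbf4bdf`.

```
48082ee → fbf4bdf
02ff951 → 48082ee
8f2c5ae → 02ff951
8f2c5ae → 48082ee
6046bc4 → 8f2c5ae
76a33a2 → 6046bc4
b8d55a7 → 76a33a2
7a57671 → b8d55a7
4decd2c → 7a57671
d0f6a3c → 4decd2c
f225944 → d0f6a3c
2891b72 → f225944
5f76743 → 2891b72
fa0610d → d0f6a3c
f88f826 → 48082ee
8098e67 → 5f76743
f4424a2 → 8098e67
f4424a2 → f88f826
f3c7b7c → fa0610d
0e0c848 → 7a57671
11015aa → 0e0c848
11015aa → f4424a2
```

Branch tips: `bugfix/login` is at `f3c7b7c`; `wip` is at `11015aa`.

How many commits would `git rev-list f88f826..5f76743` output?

Reachable from 5f76743: {02ff951, 2891b72, 48082ee, 4decd2c, 5f76743, 6046bc4, 76a33a2, 7a57671, 8f2c5ae, b8d55a7, d0f6a3c, f225944, fbf4bdf}.
Reachable from f88f826: {48082ee, f88f826, fbf4bdf}.
In 5f76743's history but not f88f826's: {02ff951, 2891b72, 4decd2c, 5f76743, 6046bc4, 76a33a2, 7a57671, 8f2c5ae, b8d55a7, d0f6a3c, f225944} — 11 commits.

11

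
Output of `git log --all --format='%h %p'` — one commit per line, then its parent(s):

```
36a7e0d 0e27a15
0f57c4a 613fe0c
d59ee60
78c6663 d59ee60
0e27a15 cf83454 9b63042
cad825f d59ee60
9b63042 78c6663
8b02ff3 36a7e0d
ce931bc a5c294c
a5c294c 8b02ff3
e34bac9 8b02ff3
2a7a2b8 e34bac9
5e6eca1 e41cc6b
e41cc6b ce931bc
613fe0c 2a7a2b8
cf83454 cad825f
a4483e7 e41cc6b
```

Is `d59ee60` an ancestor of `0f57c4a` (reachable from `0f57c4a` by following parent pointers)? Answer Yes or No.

Yes

Ancestors of 0f57c4a (commits reachable by following parents): {0e27a15, 0f57c4a, 2a7a2b8, 36a7e0d, 613fe0c, 78c6663, 8b02ff3, 9b63042, cad825f, cf83454, d59ee60, e34bac9}.
d59ee60 is in that set, so it is an ancestor of 0f57c4a.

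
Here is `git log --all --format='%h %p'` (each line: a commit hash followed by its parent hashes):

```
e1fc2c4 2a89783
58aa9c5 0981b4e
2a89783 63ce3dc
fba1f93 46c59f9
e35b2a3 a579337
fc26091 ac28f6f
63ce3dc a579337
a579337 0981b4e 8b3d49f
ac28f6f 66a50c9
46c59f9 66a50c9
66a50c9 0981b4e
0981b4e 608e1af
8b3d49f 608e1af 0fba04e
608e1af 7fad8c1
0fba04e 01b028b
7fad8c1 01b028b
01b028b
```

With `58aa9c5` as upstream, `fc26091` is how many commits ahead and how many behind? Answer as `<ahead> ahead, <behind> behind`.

Reachable from fc26091: {01b028b, 0981b4e, 608e1af, 66a50c9, 7fad8c1, ac28f6f, fc26091}.
Reachable from 58aa9c5: {01b028b, 0981b4e, 58aa9c5, 608e1af, 7fad8c1}.
Only in fc26091's history (ahead): {66a50c9, ac28f6f, fc26091} — 3.
Only in 58aa9c5's history (behind): {58aa9c5} — 1.

3 ahead, 1 behind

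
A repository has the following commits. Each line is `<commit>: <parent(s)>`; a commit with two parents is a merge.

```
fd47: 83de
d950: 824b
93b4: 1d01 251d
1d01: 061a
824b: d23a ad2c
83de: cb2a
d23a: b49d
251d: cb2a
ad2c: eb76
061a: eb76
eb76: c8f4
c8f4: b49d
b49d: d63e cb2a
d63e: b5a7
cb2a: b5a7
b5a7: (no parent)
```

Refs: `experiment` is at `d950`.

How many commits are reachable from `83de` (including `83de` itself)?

Walking parent pointers from 83de: reachable set = {83de, b5a7, cb2a}.
That is 3 commits.

3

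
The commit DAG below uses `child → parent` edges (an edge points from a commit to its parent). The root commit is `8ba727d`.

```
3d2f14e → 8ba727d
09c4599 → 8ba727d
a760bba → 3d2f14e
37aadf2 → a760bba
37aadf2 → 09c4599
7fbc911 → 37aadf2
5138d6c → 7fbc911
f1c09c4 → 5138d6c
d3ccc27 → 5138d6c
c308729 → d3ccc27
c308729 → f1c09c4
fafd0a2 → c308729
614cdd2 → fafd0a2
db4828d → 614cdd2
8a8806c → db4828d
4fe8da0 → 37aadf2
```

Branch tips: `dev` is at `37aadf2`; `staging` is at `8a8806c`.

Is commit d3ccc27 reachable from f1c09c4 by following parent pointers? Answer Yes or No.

No

Ancestors of f1c09c4: {09c4599, 37aadf2, 3d2f14e, 5138d6c, 7fbc911, 8ba727d, a760bba, f1c09c4}.
d3ccc27 is not in that set, so it is not an ancestor of f1c09c4.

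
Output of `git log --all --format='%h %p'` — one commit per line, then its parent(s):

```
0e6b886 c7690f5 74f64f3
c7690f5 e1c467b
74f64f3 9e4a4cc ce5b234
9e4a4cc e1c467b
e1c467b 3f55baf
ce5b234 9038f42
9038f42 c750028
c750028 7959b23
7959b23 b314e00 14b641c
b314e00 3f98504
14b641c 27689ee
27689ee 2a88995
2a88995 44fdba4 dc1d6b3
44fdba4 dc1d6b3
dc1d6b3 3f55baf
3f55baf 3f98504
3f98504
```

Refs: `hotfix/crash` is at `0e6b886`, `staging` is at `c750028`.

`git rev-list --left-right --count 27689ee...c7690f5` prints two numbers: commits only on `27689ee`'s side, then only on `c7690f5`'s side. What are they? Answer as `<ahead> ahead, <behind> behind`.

Reachable from 27689ee: {27689ee, 2a88995, 3f55baf, 3f98504, 44fdba4, dc1d6b3}.
Reachable from c7690f5: {3f55baf, 3f98504, c7690f5, e1c467b}.
Only in 27689ee's history (ahead): {27689ee, 2a88995, 44fdba4, dc1d6b3} — 4.
Only in c7690f5's history (behind): {c7690f5, e1c467b} — 2.

4 ahead, 2 behind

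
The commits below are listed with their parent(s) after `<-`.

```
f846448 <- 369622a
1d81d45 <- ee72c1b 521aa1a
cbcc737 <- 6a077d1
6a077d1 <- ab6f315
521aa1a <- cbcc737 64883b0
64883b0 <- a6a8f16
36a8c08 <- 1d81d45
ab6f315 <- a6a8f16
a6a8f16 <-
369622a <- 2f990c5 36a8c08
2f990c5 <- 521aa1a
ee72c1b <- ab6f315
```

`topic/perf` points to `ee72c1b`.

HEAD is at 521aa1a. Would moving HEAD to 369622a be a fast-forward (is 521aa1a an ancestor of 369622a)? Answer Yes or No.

Yes

A fast-forward from 521aa1a to 369622a is possible iff 521aa1a is an ancestor of 369622a.
Ancestors of 369622a: {1d81d45, 2f990c5, 369622a, 36a8c08, 521aa1a, 64883b0, 6a077d1, a6a8f16, ab6f315, cbcc737, ee72c1b}.
521aa1a is among them, so fast-forward is possible.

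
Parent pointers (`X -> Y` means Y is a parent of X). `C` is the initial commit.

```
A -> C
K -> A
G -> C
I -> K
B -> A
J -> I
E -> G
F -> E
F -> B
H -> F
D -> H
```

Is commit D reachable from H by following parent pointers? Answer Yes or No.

Ancestors of H: {A, B, C, E, F, G, H}.
D is not in that set, so it is not an ancestor of H.

No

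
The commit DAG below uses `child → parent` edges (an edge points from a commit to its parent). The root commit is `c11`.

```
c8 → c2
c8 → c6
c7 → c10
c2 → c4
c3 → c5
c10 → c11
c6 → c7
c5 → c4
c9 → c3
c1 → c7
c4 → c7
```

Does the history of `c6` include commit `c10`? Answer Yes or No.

Ancestors of c6 (commits reachable by following parents): {c10, c11, c6, c7}.
c10 is in that set, so it is an ancestor of c6.

Yes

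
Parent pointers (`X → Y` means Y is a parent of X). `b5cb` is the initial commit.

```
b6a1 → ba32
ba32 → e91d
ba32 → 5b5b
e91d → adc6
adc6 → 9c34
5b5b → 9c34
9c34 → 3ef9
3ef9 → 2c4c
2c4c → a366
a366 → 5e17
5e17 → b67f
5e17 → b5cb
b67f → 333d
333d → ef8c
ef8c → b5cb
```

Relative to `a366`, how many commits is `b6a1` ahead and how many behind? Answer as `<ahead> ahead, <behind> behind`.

Reachable from b6a1: {2c4c, 333d, 3ef9, 5b5b, 5e17, 9c34, a366, adc6, b5cb, b67f, b6a1, ba32, e91d, ef8c}.
Reachable from a366: {333d, 5e17, a366, b5cb, b67f, ef8c}.
Only in b6a1's history (ahead): {2c4c, 3ef9, 5b5b, 9c34, adc6, b6a1, ba32, e91d} — 8.
Only in a366's history (behind): {} — 0.

8 ahead, 0 behind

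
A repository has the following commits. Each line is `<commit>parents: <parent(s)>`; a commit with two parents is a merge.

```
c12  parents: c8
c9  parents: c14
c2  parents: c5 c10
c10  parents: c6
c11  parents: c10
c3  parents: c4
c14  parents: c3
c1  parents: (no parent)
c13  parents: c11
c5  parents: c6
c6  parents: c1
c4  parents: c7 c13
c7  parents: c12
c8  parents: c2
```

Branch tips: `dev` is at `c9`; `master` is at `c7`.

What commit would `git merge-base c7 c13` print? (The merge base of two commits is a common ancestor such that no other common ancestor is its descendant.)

Ancestors of c7: {c1, c10, c12, c2, c5, c6, c7, c8}.
Ancestors of c13: {c1, c10, c11, c13, c6}.
Common ancestors: {c1, c10, c6}.
Among these, c10 is not an ancestor of any other common ancestor — it is the merge base.

c10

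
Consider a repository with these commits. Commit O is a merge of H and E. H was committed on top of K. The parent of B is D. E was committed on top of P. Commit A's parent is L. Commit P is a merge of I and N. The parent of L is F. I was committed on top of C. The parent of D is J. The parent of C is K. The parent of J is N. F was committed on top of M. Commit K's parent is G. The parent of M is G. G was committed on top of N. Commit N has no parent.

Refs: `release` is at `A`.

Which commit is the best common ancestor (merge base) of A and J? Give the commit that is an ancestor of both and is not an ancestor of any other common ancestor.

Ancestors of A: {A, F, G, L, M, N}.
Ancestors of J: {J, N}.
Common ancestors: {N}.
The only common ancestor is N, so it is the merge base.

N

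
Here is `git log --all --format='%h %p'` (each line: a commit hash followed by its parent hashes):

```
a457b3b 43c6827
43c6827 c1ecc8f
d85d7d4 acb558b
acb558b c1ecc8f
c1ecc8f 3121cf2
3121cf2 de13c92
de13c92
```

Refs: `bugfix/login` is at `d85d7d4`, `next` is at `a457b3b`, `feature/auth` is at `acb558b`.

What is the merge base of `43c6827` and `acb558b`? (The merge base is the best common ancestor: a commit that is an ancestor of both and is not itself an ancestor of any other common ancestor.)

Ancestors of 43c6827: {3121cf2, 43c6827, c1ecc8f, de13c92}.
Ancestors of acb558b: {3121cf2, acb558b, c1ecc8f, de13c92}.
Common ancestors: {3121cf2, c1ecc8f, de13c92}.
Among these, c1ecc8f is not an ancestor of any other common ancestor — it is the merge base.

c1ecc8f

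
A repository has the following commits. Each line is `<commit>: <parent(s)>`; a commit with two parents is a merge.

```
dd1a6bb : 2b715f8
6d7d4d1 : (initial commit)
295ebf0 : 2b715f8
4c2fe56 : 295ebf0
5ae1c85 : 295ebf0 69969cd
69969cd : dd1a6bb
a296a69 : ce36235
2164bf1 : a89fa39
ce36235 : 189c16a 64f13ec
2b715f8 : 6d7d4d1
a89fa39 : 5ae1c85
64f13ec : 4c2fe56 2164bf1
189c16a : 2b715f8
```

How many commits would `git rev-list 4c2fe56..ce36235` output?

8

Reachable from ce36235: {189c16a, 2164bf1, 295ebf0, 2b715f8, 4c2fe56, 5ae1c85, 64f13ec, 69969cd, 6d7d4d1, a89fa39, ce36235, dd1a6bb}.
Reachable from 4c2fe56: {295ebf0, 2b715f8, 4c2fe56, 6d7d4d1}.
In ce36235's history but not 4c2fe56's: {189c16a, 2164bf1, 5ae1c85, 64f13ec, 69969cd, a89fa39, ce36235, dd1a6bb} — 8 commits.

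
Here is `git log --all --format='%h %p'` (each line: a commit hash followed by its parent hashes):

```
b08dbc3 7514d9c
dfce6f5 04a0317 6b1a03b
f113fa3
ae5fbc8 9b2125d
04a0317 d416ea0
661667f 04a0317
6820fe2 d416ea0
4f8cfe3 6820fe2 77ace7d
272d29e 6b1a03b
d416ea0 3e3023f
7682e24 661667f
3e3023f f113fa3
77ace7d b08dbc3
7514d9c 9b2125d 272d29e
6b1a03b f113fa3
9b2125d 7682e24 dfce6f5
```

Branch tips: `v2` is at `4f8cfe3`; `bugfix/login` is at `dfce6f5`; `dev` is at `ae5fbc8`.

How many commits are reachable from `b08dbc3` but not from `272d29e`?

Reachable from b08dbc3: {04a0317, 272d29e, 3e3023f, 661667f, 6b1a03b, 7514d9c, 7682e24, 9b2125d, b08dbc3, d416ea0, dfce6f5, f113fa3}.
Reachable from 272d29e: {272d29e, 6b1a03b, f113fa3}.
In b08dbc3's history but not 272d29e's: {04a0317, 3e3023f, 661667f, 7514d9c, 7682e24, 9b2125d, b08dbc3, d416ea0, dfce6f5} — 9 commits.

9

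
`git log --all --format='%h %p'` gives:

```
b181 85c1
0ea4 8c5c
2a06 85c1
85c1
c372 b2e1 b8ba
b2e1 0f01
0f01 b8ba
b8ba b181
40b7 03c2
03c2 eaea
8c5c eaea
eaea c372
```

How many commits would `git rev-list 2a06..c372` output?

5

Reachable from c372: {0f01, 85c1, b181, b2e1, b8ba, c372}.
Reachable from 2a06: {2a06, 85c1}.
In c372's history but not 2a06's: {0f01, b181, b2e1, b8ba, c372} — 5 commits.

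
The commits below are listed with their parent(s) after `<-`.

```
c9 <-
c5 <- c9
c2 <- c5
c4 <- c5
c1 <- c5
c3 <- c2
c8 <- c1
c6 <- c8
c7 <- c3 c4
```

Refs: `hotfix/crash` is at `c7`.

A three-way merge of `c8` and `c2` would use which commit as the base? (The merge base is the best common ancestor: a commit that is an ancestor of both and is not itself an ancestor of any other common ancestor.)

Ancestors of c8: {c1, c5, c8, c9}.
Ancestors of c2: {c2, c5, c9}.
Common ancestors: {c5, c9}.
Among these, c5 is not an ancestor of any other common ancestor — it is the merge base.

c5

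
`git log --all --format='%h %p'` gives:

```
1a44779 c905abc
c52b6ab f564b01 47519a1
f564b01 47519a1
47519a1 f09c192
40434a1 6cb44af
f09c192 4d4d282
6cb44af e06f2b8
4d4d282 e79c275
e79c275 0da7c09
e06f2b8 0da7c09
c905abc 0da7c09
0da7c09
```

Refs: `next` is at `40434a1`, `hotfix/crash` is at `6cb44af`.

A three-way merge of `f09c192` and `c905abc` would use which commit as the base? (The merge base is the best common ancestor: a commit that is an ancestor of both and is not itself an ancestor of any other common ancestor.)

Ancestors of f09c192: {0da7c09, 4d4d282, e79c275, f09c192}.
Ancestors of c905abc: {0da7c09, c905abc}.
Common ancestors: {0da7c09}.
The only common ancestor is 0da7c09, so it is the merge base.

0da7c09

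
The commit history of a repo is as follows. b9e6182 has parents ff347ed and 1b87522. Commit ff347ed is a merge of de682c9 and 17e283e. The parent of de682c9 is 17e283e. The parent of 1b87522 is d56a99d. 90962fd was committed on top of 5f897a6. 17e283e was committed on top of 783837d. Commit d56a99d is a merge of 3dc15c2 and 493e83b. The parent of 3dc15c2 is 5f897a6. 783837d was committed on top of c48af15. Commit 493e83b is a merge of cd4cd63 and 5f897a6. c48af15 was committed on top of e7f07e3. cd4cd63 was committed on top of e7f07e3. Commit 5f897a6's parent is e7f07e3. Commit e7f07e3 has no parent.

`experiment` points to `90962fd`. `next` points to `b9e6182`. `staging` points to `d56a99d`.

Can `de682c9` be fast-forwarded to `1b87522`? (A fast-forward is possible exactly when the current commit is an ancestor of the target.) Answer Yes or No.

A fast-forward from de682c9 to 1b87522 is possible iff de682c9 is an ancestor of 1b87522.
Ancestors of 1b87522: {1b87522, 3dc15c2, 493e83b, 5f897a6, cd4cd63, d56a99d, e7f07e3}.
de682c9 is not among them, so fast-forward is not possible.

No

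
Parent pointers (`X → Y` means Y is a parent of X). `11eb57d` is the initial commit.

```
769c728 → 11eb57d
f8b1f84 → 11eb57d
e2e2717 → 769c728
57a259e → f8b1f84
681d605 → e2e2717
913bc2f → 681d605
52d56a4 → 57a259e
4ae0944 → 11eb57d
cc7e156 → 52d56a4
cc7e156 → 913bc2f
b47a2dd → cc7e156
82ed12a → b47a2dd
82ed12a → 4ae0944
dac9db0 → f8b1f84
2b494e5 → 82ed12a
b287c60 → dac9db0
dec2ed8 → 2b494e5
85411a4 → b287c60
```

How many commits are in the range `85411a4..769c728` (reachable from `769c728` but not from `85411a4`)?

Reachable from 769c728: {11eb57d, 769c728}.
Reachable from 85411a4: {11eb57d, 85411a4, b287c60, dac9db0, f8b1f84}.
In 769c728's history but not 85411a4's: {769c728} — 1 commit.

1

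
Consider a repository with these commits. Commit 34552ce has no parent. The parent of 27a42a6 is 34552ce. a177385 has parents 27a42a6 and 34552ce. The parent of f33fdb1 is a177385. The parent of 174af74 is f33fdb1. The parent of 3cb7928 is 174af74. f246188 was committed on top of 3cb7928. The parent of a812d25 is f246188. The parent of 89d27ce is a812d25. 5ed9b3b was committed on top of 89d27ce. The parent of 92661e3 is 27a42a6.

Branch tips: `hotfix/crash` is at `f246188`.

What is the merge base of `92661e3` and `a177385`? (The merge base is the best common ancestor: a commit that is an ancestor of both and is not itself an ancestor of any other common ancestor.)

Ancestors of 92661e3: {27a42a6, 34552ce, 92661e3}.
Ancestors of a177385: {27a42a6, 34552ce, a177385}.
Common ancestors: {27a42a6, 34552ce}.
Among these, 27a42a6 is not an ancestor of any other common ancestor — it is the merge base.

27a42a6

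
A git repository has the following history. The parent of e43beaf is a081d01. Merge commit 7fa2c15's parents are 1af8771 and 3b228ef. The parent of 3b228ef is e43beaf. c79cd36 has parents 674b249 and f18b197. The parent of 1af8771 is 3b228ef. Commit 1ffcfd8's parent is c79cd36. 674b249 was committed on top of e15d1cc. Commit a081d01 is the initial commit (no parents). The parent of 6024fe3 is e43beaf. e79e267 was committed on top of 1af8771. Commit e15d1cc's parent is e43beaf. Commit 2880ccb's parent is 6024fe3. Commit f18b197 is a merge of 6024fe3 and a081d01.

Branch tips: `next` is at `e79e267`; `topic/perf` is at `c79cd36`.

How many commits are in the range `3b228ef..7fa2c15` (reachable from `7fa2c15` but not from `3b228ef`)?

Reachable from 7fa2c15: {1af8771, 3b228ef, 7fa2c15, a081d01, e43beaf}.
Reachable from 3b228ef: {3b228ef, a081d01, e43beaf}.
In 7fa2c15's history but not 3b228ef's: {1af8771, 7fa2c15} — 2 commits.

2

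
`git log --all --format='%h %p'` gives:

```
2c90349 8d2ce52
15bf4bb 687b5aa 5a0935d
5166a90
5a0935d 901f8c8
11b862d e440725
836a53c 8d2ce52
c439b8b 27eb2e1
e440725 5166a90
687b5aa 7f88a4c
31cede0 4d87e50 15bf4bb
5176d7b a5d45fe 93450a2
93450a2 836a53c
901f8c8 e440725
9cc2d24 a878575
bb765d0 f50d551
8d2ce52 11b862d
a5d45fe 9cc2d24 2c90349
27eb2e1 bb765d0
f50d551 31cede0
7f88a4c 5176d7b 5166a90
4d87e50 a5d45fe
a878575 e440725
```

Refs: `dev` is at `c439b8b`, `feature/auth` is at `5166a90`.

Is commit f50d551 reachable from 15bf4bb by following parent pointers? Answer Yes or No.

Ancestors of 15bf4bb: {11b862d, 15bf4bb, 2c90349, 5166a90, 5176d7b, 5a0935d, 687b5aa, 7f88a4c, 836a53c, 8d2ce52, 901f8c8, 93450a2, 9cc2d24, a5d45fe, a878575, e440725}.
f50d551 is not in that set, so it is not an ancestor of 15bf4bb.

No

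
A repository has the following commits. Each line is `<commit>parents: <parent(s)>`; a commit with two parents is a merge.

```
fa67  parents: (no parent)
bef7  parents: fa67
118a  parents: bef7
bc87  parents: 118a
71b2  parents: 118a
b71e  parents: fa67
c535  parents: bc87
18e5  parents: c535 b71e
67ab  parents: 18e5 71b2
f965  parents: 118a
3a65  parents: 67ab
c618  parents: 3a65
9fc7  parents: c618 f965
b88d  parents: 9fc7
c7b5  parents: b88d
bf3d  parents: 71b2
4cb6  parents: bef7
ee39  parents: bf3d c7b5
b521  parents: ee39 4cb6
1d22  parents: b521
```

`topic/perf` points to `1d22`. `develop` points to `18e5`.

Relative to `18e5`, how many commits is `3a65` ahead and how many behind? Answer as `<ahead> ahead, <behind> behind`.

Reachable from 3a65: {118a, 18e5, 3a65, 67ab, 71b2, b71e, bc87, bef7, c535, fa67}.
Reachable from 18e5: {118a, 18e5, b71e, bc87, bef7, c535, fa67}.
Only in 3a65's history (ahead): {3a65, 67ab, 71b2} — 3.
Only in 18e5's history (behind): {} — 0.

3 ahead, 0 behind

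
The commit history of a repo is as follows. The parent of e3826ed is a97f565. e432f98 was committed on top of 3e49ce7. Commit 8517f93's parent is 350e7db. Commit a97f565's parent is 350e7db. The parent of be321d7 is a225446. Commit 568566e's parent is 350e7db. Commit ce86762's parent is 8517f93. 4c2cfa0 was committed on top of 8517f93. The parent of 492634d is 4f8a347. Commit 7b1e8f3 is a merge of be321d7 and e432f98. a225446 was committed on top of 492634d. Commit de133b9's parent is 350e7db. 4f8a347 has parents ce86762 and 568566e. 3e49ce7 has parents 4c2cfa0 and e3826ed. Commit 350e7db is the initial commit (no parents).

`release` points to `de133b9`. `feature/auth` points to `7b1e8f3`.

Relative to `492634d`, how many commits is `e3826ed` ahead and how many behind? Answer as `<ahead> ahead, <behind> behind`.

2 ahead, 5 behind

Reachable from e3826ed: {350e7db, a97f565, e3826ed}.
Reachable from 492634d: {350e7db, 492634d, 4f8a347, 568566e, 8517f93, ce86762}.
Only in e3826ed's history (ahead): {a97f565, e3826ed} — 2.
Only in 492634d's history (behind): {492634d, 4f8a347, 568566e, 8517f93, ce86762} — 5.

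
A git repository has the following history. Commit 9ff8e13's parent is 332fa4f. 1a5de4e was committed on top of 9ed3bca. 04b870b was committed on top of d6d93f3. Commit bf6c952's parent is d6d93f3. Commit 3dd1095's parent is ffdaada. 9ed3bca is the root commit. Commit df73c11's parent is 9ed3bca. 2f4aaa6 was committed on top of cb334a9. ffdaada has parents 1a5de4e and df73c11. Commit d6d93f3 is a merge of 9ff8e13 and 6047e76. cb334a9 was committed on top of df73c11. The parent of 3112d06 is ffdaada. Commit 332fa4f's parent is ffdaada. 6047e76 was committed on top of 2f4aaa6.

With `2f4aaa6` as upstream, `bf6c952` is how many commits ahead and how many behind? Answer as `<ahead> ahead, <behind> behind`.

7 ahead, 0 behind

Reachable from bf6c952: {1a5de4e, 2f4aaa6, 332fa4f, 6047e76, 9ed3bca, 9ff8e13, bf6c952, cb334a9, d6d93f3, df73c11, ffdaada}.
Reachable from 2f4aaa6: {2f4aaa6, 9ed3bca, cb334a9, df73c11}.
Only in bf6c952's history (ahead): {1a5de4e, 332fa4f, 6047e76, 9ff8e13, bf6c952, d6d93f3, ffdaada} — 7.
Only in 2f4aaa6's history (behind): {} — 0.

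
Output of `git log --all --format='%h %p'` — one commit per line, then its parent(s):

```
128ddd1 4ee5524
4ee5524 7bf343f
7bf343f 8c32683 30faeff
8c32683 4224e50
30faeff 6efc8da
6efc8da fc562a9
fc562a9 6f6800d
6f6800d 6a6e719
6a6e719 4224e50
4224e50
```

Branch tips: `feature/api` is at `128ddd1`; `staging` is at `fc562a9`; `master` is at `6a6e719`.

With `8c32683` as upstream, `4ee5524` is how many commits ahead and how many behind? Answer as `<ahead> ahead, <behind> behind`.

Reachable from 4ee5524: {30faeff, 4224e50, 4ee5524, 6a6e719, 6efc8da, 6f6800d, 7bf343f, 8c32683, fc562a9}.
Reachable from 8c32683: {4224e50, 8c32683}.
Only in 4ee5524's history (ahead): {30faeff, 4ee5524, 6a6e719, 6efc8da, 6f6800d, 7bf343f, fc562a9} — 7.
Only in 8c32683's history (behind): {} — 0.

7 ahead, 0 behind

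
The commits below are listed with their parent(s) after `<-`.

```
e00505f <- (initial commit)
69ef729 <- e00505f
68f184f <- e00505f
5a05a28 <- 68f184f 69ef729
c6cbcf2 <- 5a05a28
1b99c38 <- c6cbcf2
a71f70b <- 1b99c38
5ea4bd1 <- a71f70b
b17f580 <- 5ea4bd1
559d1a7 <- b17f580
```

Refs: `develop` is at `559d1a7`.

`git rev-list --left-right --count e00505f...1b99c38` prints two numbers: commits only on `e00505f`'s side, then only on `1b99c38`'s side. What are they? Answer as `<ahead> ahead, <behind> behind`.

0 ahead, 5 behind

Reachable from e00505f: {e00505f}.
Reachable from 1b99c38: {1b99c38, 5a05a28, 68f184f, 69ef729, c6cbcf2, e00505f}.
Only in e00505f's history (ahead): {} — 0.
Only in 1b99c38's history (behind): {1b99c38, 5a05a28, 68f184f, 69ef729, c6cbcf2} — 5.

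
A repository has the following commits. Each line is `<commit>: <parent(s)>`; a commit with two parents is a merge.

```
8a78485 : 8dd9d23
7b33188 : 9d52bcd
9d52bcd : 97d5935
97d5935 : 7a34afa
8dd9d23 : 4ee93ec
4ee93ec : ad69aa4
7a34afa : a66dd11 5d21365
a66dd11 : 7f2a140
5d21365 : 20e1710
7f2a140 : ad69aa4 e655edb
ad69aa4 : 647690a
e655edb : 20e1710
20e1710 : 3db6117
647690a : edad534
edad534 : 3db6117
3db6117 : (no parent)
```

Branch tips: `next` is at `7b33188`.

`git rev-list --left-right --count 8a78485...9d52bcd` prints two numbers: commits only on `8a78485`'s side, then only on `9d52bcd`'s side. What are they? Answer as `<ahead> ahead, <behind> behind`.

Reachable from 8a78485: {3db6117, 4ee93ec, 647690a, 8a78485, 8dd9d23, ad69aa4, edad534}.
Reachable from 9d52bcd: {20e1710, 3db6117, 5d21365, 647690a, 7a34afa, 7f2a140, 97d5935, 9d52bcd, a66dd11, ad69aa4, e655edb, edad534}.
Only in 8a78485's history (ahead): {4ee93ec, 8a78485, 8dd9d23} — 3.
Only in 9d52bcd's history (behind): {20e1710, 5d21365, 7a34afa, 7f2a140, 97d5935, 9d52bcd, a66dd11, e655edb} — 8.

3 ahead, 8 behind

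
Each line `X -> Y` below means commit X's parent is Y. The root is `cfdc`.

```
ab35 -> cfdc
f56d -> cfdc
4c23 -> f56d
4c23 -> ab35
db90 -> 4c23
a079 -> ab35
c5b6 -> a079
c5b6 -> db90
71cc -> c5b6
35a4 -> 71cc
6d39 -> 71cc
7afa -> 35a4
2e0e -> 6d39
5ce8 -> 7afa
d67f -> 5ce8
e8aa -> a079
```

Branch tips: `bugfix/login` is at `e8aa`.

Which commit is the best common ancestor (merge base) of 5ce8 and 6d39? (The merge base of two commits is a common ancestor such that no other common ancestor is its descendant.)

Ancestors of 5ce8: {35a4, 4c23, 5ce8, 71cc, 7afa, a079, ab35, c5b6, cfdc, db90, f56d}.
Ancestors of 6d39: {4c23, 6d39, 71cc, a079, ab35, c5b6, cfdc, db90, f56d}.
Common ancestors: {4c23, 71cc, a079, ab35, c5b6, cfdc, db90, f56d}.
Among these, 71cc is not an ancestor of any other common ancestor — it is the merge base.

71cc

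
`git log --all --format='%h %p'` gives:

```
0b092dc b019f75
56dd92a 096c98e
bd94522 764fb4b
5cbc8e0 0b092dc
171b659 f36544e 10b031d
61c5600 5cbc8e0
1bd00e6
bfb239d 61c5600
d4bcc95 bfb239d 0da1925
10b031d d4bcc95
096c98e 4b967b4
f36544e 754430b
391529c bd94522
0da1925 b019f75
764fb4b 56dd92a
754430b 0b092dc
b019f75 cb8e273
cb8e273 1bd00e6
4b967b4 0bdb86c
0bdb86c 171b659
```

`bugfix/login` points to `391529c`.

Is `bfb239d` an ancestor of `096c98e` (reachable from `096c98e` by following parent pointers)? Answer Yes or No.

Ancestors of 096c98e (commits reachable by following parents): {096c98e, 0b092dc, 0bdb86c, 0da1925, 10b031d, 171b659, 1bd00e6, 4b967b4, 5cbc8e0, 61c5600, 754430b, b019f75, bfb239d, cb8e273, d4bcc95, f36544e}.
bfb239d is in that set, so it is an ancestor of 096c98e.

Yes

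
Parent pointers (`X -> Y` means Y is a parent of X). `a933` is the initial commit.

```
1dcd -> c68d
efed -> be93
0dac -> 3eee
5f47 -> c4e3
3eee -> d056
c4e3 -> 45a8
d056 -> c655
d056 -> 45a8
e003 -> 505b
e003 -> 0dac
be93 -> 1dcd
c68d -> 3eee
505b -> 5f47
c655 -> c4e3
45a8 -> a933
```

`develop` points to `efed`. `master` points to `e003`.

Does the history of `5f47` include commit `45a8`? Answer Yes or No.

Ancestors of 5f47 (commits reachable by following parents): {45a8, 5f47, a933, c4e3}.
45a8 is in that set, so it is an ancestor of 5f47.

Yes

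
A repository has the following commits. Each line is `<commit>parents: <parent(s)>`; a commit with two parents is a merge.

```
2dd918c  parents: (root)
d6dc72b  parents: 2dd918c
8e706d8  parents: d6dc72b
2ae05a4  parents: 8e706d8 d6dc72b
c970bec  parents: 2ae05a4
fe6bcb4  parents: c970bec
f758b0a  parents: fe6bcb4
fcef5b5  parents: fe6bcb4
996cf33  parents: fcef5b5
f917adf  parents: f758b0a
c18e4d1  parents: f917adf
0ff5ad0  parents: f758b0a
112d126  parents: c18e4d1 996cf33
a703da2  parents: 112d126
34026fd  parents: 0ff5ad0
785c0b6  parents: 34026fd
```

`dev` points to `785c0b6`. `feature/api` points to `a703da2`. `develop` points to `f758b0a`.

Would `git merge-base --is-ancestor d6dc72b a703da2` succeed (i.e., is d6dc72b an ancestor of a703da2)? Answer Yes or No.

Ancestors of a703da2 (commits reachable by following parents): {112d126, 2ae05a4, 2dd918c, 8e706d8, 996cf33, a703da2, c18e4d1, c970bec, d6dc72b, f758b0a, f917adf, fcef5b5, fe6bcb4}.
d6dc72b is in that set, so it is an ancestor of a703da2.

Yes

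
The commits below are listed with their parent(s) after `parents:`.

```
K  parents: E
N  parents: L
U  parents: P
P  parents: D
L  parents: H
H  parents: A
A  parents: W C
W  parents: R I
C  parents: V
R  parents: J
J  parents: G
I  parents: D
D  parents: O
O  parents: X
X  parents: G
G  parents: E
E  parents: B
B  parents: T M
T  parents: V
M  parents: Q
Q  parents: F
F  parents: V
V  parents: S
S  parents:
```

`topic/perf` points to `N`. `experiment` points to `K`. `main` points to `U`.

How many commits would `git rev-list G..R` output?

Reachable from R: {B, E, F, G, J, M, Q, R, S, T, V}.
Reachable from G: {B, E, F, G, M, Q, S, T, V}.
In R's history but not G's: {J, R} — 2 commits.

2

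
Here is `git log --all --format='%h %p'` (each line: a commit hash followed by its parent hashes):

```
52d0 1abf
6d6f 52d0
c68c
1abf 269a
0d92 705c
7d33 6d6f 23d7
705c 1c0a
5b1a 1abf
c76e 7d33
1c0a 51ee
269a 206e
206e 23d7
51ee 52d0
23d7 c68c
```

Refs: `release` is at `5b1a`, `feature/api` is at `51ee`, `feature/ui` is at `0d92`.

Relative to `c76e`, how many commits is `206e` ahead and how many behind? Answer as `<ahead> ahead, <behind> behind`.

Reachable from 206e: {206e, 23d7, c68c}.
Reachable from c76e: {1abf, 206e, 23d7, 269a, 52d0, 6d6f, 7d33, c68c, c76e}.
Only in 206e's history (ahead): {} — 0.
Only in c76e's history (behind): {1abf, 269a, 52d0, 6d6f, 7d33, c76e} — 6.

0 ahead, 6 behind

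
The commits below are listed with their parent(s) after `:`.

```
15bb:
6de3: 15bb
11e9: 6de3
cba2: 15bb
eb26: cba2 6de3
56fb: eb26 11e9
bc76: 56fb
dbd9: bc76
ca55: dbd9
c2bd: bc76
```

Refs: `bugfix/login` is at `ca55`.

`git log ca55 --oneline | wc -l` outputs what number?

Walking parent pointers from ca55: reachable set = {11e9, 15bb, 56fb, 6de3, bc76, ca55, cba2, dbd9, eb26}.
That is 9 commits.

9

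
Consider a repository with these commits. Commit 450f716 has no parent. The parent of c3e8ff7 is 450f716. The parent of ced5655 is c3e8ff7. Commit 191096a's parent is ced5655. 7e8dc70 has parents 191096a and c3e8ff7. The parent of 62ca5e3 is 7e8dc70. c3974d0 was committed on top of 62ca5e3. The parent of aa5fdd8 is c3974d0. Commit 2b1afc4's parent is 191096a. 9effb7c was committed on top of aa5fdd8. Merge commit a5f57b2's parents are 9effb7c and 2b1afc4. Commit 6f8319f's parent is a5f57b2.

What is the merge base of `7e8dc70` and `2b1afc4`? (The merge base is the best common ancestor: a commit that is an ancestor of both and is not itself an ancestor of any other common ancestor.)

Ancestors of 7e8dc70: {191096a, 450f716, 7e8dc70, c3e8ff7, ced5655}.
Ancestors of 2b1afc4: {191096a, 2b1afc4, 450f716, c3e8ff7, ced5655}.
Common ancestors: {191096a, 450f716, c3e8ff7, ced5655}.
Among these, 191096a is not an ancestor of any other common ancestor — it is the merge base.

191096a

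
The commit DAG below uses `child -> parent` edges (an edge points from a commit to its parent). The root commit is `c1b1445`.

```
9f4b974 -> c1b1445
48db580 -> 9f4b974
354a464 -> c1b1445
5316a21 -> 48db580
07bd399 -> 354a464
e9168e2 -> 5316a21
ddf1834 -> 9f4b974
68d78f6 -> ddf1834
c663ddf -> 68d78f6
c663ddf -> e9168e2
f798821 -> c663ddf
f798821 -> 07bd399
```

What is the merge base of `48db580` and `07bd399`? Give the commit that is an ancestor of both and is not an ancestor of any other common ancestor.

Ancestors of 48db580: {48db580, 9f4b974, c1b1445}.
Ancestors of 07bd399: {07bd399, 354a464, c1b1445}.
Common ancestors: {c1b1445}.
The only common ancestor is c1b1445, so it is the merge base.

c1b1445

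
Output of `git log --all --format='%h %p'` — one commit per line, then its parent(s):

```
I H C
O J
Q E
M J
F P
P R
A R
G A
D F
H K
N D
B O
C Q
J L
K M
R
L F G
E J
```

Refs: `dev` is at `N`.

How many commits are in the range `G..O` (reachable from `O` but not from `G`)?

5

Reachable from O: {A, F, G, J, L, O, P, R}.
Reachable from G: {A, G, R}.
In O's history but not G's: {F, J, L, O, P} — 5 commits.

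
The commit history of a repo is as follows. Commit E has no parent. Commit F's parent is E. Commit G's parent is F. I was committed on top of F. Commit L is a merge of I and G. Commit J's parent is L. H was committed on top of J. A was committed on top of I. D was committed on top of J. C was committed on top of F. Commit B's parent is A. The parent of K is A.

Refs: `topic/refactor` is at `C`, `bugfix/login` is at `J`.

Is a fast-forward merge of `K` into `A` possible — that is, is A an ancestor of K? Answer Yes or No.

A fast-forward from A to K is possible iff A is an ancestor of K.
Ancestors of K: {A, E, F, I, K}.
A is among them, so fast-forward is possible.

Yes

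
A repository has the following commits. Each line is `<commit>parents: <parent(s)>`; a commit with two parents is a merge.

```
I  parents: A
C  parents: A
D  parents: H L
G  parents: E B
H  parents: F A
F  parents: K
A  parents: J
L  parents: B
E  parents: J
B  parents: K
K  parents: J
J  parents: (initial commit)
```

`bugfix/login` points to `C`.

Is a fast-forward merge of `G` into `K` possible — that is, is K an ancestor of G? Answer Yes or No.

Yes

A fast-forward from K to G is possible iff K is an ancestor of G.
Ancestors of G: {B, E, G, J, K}.
K is among them, so fast-forward is possible.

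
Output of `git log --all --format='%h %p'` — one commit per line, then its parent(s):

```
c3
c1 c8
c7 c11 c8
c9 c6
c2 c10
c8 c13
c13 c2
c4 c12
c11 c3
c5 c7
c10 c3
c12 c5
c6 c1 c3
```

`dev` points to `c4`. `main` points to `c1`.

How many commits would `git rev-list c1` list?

6

Walking parent pointers from c1: reachable set = {c1, c10, c13, c2, c3, c8}.
That is 6 commits.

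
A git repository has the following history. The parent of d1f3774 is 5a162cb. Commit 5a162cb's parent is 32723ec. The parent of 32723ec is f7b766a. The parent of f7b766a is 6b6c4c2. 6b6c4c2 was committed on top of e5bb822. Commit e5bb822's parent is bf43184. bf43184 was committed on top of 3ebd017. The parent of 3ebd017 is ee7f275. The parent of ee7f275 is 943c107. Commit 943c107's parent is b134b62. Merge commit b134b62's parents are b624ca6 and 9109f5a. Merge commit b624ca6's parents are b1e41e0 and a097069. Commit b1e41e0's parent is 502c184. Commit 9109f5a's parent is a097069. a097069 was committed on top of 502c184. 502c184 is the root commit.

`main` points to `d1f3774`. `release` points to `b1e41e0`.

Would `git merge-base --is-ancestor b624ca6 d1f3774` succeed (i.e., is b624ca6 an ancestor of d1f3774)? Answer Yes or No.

Yes

Ancestors of d1f3774 (commits reachable by following parents): {32723ec, 3ebd017, 502c184, 5a162cb, 6b6c4c2, 9109f5a, 943c107, a097069, b134b62, b1e41e0, b624ca6, bf43184, d1f3774, e5bb822, ee7f275, f7b766a}.
b624ca6 is in that set, so it is an ancestor of d1f3774.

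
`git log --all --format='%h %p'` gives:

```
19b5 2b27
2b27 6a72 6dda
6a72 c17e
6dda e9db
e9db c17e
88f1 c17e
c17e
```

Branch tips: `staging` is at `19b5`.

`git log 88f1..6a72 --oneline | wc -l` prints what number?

Reachable from 6a72: {6a72, c17e}.
Reachable from 88f1: {88f1, c17e}.
In 6a72's history but not 88f1's: {6a72} — 1 commit.

1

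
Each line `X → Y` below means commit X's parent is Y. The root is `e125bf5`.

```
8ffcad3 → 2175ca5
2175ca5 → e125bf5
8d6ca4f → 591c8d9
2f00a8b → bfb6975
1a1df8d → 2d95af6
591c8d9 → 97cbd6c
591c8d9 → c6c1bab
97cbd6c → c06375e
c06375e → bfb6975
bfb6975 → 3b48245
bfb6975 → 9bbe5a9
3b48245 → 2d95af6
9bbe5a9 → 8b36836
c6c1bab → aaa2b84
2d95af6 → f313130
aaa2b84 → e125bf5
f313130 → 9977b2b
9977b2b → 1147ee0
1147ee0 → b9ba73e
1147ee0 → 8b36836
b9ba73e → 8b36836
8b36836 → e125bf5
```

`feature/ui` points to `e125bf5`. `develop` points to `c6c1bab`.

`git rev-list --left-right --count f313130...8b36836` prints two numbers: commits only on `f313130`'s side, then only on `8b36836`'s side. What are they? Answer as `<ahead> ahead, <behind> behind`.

4 ahead, 0 behind

Reachable from f313130: {1147ee0, 8b36836, 9977b2b, b9ba73e, e125bf5, f313130}.
Reachable from 8b36836: {8b36836, e125bf5}.
Only in f313130's history (ahead): {1147ee0, 9977b2b, b9ba73e, f313130} — 4.
Only in 8b36836's history (behind): {} — 0.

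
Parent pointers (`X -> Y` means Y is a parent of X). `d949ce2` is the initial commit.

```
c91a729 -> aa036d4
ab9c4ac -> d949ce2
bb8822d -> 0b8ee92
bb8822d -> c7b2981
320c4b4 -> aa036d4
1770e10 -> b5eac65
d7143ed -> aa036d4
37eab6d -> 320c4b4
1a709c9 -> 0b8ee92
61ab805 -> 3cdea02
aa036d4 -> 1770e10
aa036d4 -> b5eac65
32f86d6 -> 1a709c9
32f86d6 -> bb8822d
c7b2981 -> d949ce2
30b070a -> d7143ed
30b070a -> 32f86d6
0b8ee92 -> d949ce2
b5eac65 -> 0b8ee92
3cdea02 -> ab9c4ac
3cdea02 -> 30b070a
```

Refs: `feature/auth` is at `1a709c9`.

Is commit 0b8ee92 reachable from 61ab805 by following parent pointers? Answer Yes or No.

Ancestors of 61ab805 (commits reachable by following parents): {0b8ee92, 1770e10, 1a709c9, 30b070a, 32f86d6, 3cdea02, 61ab805, aa036d4, ab9c4ac, b5eac65, bb8822d, c7b2981, d7143ed, d949ce2}.
0b8ee92 is in that set, so it is an ancestor of 61ab805.

Yes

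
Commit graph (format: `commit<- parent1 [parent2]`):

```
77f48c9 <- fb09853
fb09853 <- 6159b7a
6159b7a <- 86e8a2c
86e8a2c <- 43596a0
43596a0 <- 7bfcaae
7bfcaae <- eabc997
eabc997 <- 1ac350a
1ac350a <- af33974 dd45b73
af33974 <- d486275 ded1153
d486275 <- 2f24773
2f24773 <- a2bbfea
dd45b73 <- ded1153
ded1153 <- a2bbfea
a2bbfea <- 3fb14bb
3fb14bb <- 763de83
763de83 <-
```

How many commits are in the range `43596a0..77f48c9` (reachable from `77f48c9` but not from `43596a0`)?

Reachable from 77f48c9: {1ac350a, 2f24773, 3fb14bb, 43596a0, 6159b7a, 763de83, 77f48c9, 7bfcaae, 86e8a2c, a2bbfea, af33974, d486275, dd45b73, ded1153, eabc997, fb09853}.
Reachable from 43596a0: {1ac350a, 2f24773, 3fb14bb, 43596a0, 763de83, 7bfcaae, a2bbfea, af33974, d486275, dd45b73, ded1153, eabc997}.
In 77f48c9's history but not 43596a0's: {6159b7a, 77f48c9, 86e8a2c, fb09853} — 4 commits.

4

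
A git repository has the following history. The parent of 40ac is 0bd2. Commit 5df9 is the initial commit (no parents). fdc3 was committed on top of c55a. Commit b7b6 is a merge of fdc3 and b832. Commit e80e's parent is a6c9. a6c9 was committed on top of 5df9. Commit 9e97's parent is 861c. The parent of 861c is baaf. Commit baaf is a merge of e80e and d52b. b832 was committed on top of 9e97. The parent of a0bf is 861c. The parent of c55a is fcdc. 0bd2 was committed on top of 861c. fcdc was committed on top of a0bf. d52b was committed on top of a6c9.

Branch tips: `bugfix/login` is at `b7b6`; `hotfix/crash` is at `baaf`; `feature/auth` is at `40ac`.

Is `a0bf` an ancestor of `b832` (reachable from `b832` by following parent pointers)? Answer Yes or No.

No

Ancestors of b832: {5df9, 861c, 9e97, a6c9, b832, baaf, d52b, e80e}.
a0bf is not in that set, so it is not an ancestor of b832.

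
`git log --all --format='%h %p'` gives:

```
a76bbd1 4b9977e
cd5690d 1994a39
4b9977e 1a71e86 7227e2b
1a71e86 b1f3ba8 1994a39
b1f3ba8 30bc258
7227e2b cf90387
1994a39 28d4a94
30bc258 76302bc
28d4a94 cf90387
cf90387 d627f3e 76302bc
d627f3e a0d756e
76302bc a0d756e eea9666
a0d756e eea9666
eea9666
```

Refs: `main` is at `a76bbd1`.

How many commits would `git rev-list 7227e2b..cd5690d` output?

3

Reachable from cd5690d: {1994a39, 28d4a94, 76302bc, a0d756e, cd5690d, cf90387, d627f3e, eea9666}.
Reachable from 7227e2b: {7227e2b, 76302bc, a0d756e, cf90387, d627f3e, eea9666}.
In cd5690d's history but not 7227e2b's: {1994a39, 28d4a94, cd5690d} — 3 commits.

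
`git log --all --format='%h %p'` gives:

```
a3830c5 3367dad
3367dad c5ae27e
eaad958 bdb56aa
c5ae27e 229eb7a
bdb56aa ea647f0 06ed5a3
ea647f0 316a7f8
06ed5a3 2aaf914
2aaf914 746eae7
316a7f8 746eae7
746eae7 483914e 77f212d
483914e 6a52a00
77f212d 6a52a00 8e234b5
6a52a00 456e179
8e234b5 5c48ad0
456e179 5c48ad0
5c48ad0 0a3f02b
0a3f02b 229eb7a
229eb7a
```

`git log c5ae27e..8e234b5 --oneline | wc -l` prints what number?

Reachable from 8e234b5: {0a3f02b, 229eb7a, 5c48ad0, 8e234b5}.
Reachable from c5ae27e: {229eb7a, c5ae27e}.
In 8e234b5's history but not c5ae27e's: {0a3f02b, 5c48ad0, 8e234b5} — 3 commits.

3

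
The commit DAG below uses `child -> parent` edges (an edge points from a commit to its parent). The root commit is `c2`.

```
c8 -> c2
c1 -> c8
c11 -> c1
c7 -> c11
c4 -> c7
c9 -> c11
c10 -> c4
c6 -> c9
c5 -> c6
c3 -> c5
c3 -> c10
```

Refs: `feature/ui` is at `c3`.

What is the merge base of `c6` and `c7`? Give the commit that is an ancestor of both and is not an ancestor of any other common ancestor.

Ancestors of c6: {c1, c11, c2, c6, c8, c9}.
Ancestors of c7: {c1, c11, c2, c7, c8}.
Common ancestors: {c1, c11, c2, c8}.
Among these, c11 is not an ancestor of any other common ancestor — it is the merge base.

c11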